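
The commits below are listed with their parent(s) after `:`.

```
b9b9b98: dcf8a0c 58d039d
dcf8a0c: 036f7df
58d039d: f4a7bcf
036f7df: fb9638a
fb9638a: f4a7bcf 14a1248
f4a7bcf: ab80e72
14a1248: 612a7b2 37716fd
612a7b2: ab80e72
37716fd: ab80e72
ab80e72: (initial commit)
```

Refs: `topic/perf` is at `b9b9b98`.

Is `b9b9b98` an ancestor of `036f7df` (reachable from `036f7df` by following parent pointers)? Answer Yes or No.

Ancestors of 036f7df: {036f7df, 14a1248, 37716fd, 612a7b2, ab80e72, f4a7bcf, fb9638a}.
b9b9b98 is not in that set, so it is not an ancestor of 036f7df.

No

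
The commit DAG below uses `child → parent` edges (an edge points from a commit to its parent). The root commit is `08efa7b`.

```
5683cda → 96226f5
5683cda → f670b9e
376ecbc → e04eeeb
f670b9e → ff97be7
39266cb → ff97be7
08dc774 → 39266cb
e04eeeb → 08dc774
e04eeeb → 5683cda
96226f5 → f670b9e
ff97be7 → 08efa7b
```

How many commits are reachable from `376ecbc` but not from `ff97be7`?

Reachable from 376ecbc: {08dc774, 08efa7b, 376ecbc, 39266cb, 5683cda, 96226f5, e04eeeb, f670b9e, ff97be7}.
Reachable from ff97be7: {08efa7b, ff97be7}.
In 376ecbc's history but not ff97be7's: {08dc774, 376ecbc, 39266cb, 5683cda, 96226f5, e04eeeb, f670b9e} — 7 commits.

7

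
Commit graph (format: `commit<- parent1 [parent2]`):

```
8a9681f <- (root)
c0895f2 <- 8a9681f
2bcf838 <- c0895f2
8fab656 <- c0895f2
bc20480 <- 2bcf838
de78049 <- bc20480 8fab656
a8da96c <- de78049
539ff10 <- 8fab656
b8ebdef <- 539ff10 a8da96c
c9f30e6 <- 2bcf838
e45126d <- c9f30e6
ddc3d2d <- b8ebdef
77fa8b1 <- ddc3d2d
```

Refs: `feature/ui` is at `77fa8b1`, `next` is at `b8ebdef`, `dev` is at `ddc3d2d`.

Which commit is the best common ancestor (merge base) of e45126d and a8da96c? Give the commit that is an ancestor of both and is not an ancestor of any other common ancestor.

Ancestors of e45126d: {2bcf838, 8a9681f, c0895f2, c9f30e6, e45126d}.
Ancestors of a8da96c: {2bcf838, 8a9681f, 8fab656, a8da96c, bc20480, c0895f2, de78049}.
Common ancestors: {2bcf838, 8a9681f, c0895f2}.
Among these, 2bcf838 is not an ancestor of any other common ancestor — it is the merge base.

2bcf838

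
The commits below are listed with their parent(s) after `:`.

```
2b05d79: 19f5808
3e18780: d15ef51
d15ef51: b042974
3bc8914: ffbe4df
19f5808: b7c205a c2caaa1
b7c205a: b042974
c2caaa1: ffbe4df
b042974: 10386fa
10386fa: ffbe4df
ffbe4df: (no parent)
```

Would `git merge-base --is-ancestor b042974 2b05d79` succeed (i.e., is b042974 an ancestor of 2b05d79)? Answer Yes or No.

Ancestors of 2b05d79 (commits reachable by following parents): {10386fa, 19f5808, 2b05d79, b042974, b7c205a, c2caaa1, ffbe4df}.
b042974 is in that set, so it is an ancestor of 2b05d79.

Yes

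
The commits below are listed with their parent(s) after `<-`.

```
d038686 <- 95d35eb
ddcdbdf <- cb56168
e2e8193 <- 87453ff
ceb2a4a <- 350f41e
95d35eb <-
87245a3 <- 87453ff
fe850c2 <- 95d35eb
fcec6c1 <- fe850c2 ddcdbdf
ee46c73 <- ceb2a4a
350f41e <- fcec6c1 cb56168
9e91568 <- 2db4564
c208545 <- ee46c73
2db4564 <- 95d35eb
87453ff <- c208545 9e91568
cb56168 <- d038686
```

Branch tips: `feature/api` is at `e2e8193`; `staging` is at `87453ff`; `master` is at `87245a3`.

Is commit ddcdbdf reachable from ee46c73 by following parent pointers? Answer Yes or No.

Ancestors of ee46c73 (commits reachable by following parents): {350f41e, 95d35eb, cb56168, ceb2a4a, d038686, ddcdbdf, ee46c73, fcec6c1, fe850c2}.
ddcdbdf is in that set, so it is an ancestor of ee46c73.

Yes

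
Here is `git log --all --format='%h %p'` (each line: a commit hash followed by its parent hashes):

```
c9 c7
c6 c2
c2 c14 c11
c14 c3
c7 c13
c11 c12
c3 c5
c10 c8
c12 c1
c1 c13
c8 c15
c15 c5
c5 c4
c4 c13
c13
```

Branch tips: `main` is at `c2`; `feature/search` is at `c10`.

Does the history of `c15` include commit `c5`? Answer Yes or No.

Yes

Ancestors of c15 (commits reachable by following parents): {c13, c15, c4, c5}.
c5 is in that set, so it is an ancestor of c15.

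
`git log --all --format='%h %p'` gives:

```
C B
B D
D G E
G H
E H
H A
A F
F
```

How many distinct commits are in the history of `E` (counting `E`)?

4

Walking parent pointers from E: reachable set = {A, E, F, H}.
That is 4 commits.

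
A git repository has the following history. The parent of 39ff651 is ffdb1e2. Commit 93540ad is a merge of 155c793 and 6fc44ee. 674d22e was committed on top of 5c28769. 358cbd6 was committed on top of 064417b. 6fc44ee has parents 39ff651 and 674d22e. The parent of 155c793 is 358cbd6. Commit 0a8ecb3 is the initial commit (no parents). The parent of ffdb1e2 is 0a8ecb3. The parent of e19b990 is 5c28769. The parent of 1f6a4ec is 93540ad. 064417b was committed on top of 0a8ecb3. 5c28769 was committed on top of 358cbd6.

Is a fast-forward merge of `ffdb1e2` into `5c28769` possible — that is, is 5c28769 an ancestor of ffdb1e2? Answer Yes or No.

No

A fast-forward from 5c28769 to ffdb1e2 is possible iff 5c28769 is an ancestor of ffdb1e2.
Ancestors of ffdb1e2: {0a8ecb3, ffdb1e2}.
5c28769 is not among them, so fast-forward is not possible.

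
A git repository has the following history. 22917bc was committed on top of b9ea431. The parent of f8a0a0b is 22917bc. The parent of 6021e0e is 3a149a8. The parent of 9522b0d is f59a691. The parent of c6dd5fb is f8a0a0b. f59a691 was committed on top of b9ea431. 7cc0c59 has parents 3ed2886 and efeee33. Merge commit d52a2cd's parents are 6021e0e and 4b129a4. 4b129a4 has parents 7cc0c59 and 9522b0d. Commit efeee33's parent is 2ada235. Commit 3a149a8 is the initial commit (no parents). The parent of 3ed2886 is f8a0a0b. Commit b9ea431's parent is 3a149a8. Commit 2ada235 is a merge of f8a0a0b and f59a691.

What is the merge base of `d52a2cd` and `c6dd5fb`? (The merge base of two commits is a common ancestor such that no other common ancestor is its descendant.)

f8a0a0b

Ancestors of d52a2cd: {22917bc, 2ada235, 3a149a8, 3ed2886, 4b129a4, 6021e0e, 7cc0c59, 9522b0d, b9ea431, d52a2cd, efeee33, f59a691, f8a0a0b}.
Ancestors of c6dd5fb: {22917bc, 3a149a8, b9ea431, c6dd5fb, f8a0a0b}.
Common ancestors: {22917bc, 3a149a8, b9ea431, f8a0a0b}.
Among these, f8a0a0b is not an ancestor of any other common ancestor — it is the merge base.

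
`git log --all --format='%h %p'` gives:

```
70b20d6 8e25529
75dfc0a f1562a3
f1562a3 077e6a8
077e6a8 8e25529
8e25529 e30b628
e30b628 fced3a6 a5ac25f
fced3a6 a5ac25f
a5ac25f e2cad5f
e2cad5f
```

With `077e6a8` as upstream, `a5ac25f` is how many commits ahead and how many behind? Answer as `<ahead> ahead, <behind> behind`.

0 ahead, 4 behind

Reachable from a5ac25f: {a5ac25f, e2cad5f}.
Reachable from 077e6a8: {077e6a8, 8e25529, a5ac25f, e2cad5f, e30b628, fced3a6}.
Only in a5ac25f's history (ahead): {} — 0.
Only in 077e6a8's history (behind): {077e6a8, 8e25529, e30b628, fced3a6} — 4.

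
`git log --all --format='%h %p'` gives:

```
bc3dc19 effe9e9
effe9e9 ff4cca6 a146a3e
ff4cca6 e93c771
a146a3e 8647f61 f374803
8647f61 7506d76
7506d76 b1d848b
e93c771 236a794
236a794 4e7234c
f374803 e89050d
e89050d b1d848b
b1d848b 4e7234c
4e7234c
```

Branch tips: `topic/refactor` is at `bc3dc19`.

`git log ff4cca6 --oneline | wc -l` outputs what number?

4

Walking parent pointers from ff4cca6: reachable set = {236a794, 4e7234c, e93c771, ff4cca6}.
That is 4 commits.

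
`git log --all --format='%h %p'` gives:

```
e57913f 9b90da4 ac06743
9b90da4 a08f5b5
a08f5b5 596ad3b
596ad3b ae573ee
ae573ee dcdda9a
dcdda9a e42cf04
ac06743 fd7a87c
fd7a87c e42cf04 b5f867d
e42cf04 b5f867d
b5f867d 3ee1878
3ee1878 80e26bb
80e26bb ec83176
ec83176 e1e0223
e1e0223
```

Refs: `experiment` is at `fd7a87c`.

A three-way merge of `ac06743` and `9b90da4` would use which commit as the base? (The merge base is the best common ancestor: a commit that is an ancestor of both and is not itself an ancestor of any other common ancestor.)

e42cf04

Ancestors of ac06743: {3ee1878, 80e26bb, ac06743, b5f867d, e1e0223, e42cf04, ec83176, fd7a87c}.
Ancestors of 9b90da4: {3ee1878, 596ad3b, 80e26bb, 9b90da4, a08f5b5, ae573ee, b5f867d, dcdda9a, e1e0223, e42cf04, ec83176}.
Common ancestors: {3ee1878, 80e26bb, b5f867d, e1e0223, e42cf04, ec83176}.
Among these, e42cf04 is not an ancestor of any other common ancestor — it is the merge base.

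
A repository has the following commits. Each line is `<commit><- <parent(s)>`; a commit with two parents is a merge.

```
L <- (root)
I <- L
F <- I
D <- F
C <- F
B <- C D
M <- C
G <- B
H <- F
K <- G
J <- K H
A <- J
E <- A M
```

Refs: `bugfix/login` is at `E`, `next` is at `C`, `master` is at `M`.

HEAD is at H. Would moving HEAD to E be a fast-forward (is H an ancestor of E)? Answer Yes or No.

Yes

A fast-forward from H to E is possible iff H is an ancestor of E.
Ancestors of E: {A, B, C, D, E, F, G, H, I, J, K, L, M}.
H is among them, so fast-forward is possible.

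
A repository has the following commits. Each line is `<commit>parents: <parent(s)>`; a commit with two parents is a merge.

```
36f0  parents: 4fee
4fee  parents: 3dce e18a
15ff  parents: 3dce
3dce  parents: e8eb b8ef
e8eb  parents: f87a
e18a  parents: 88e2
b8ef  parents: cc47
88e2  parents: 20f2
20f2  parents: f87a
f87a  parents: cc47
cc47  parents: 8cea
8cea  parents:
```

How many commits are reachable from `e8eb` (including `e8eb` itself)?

4

Walking parent pointers from e8eb: reachable set = {8cea, cc47, e8eb, f87a}.
That is 4 commits.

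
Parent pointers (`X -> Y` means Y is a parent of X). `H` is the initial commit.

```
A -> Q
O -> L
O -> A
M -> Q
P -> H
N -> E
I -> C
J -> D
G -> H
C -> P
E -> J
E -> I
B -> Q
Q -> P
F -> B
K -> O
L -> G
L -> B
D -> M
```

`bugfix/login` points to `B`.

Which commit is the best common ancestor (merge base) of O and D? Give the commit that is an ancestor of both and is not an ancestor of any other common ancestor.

Ancestors of O: {A, B, G, H, L, O, P, Q}.
Ancestors of D: {D, H, M, P, Q}.
Common ancestors: {H, P, Q}.
Among these, Q is not an ancestor of any other common ancestor — it is the merge base.

Q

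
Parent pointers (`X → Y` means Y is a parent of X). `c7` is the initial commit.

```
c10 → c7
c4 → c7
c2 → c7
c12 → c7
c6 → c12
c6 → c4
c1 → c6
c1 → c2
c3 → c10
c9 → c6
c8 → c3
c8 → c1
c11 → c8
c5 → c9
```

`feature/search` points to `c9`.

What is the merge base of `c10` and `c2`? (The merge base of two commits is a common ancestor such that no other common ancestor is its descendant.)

Ancestors of c10: {c10, c7}.
Ancestors of c2: {c2, c7}.
Common ancestors: {c7}.
The only common ancestor is c7, so it is the merge base.

c7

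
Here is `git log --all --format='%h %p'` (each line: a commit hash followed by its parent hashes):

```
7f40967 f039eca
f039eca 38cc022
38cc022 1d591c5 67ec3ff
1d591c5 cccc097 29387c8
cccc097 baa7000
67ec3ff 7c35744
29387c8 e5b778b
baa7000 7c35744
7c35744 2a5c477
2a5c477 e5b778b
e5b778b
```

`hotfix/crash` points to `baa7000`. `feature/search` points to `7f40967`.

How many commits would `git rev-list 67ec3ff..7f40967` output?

7

Reachable from 7f40967: {1d591c5, 29387c8, 2a5c477, 38cc022, 67ec3ff, 7c35744, 7f40967, baa7000, cccc097, e5b778b, f039eca}.
Reachable from 67ec3ff: {2a5c477, 67ec3ff, 7c35744, e5b778b}.
In 7f40967's history but not 67ec3ff's: {1d591c5, 29387c8, 38cc022, 7f40967, baa7000, cccc097, f039eca} — 7 commits.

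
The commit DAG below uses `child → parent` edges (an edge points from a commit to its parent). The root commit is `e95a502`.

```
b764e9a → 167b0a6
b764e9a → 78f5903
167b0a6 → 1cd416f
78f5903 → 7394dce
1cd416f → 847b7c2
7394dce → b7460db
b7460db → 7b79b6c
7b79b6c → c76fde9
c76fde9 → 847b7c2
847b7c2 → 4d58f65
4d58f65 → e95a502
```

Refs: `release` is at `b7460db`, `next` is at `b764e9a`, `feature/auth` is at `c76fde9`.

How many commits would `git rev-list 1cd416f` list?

Walking parent pointers from 1cd416f: reachable set = {1cd416f, 4d58f65, 847b7c2, e95a502}.
That is 4 commits.

4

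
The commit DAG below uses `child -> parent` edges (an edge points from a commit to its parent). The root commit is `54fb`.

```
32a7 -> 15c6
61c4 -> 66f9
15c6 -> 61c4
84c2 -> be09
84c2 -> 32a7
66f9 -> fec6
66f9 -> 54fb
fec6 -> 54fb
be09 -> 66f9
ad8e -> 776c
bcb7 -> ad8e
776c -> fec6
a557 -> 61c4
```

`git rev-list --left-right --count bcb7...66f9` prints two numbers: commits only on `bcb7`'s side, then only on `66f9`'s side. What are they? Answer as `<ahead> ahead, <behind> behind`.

3 ahead, 1 behind

Reachable from bcb7: {54fb, 776c, ad8e, bcb7, fec6}.
Reachable from 66f9: {54fb, 66f9, fec6}.
Only in bcb7's history (ahead): {776c, ad8e, bcb7} — 3.
Only in 66f9's history (behind): {66f9} — 1.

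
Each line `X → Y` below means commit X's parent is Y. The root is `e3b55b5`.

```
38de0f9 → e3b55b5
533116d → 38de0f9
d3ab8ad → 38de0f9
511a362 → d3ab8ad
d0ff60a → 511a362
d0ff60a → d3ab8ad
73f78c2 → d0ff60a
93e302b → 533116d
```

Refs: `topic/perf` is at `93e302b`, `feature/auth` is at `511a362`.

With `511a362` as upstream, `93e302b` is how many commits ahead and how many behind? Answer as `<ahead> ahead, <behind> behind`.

Reachable from 93e302b: {38de0f9, 533116d, 93e302b, e3b55b5}.
Reachable from 511a362: {38de0f9, 511a362, d3ab8ad, e3b55b5}.
Only in 93e302b's history (ahead): {533116d, 93e302b} — 2.
Only in 511a362's history (behind): {511a362, d3ab8ad} — 2.

2 ahead, 2 behind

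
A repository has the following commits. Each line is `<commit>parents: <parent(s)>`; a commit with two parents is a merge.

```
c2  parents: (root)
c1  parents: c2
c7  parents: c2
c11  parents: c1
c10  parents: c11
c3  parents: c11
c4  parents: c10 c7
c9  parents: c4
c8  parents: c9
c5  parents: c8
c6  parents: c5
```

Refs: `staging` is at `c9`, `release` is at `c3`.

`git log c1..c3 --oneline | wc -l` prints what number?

2

Reachable from c3: {c1, c11, c2, c3}.
Reachable from c1: {c1, c2}.
In c3's history but not c1's: {c11, c3} — 2 commits.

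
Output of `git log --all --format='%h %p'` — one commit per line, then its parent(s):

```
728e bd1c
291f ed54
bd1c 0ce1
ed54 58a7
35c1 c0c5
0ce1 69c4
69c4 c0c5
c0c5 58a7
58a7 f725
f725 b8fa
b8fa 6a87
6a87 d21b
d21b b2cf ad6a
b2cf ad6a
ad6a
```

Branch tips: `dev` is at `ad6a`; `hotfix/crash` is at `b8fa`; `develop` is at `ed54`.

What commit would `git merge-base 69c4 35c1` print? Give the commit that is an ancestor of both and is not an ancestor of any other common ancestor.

Ancestors of 69c4: {58a7, 69c4, 6a87, ad6a, b2cf, b8fa, c0c5, d21b, f725}.
Ancestors of 35c1: {35c1, 58a7, 6a87, ad6a, b2cf, b8fa, c0c5, d21b, f725}.
Common ancestors: {58a7, 6a87, ad6a, b2cf, b8fa, c0c5, d21b, f725}.
Among these, c0c5 is not an ancestor of any other common ancestor — it is the merge base.

c0c5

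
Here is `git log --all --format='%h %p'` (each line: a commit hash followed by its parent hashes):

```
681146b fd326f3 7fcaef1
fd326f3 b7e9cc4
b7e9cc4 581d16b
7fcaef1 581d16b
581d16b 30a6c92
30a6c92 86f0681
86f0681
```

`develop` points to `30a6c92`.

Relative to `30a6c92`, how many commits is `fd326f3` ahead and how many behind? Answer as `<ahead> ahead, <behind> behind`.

Reachable from fd326f3: {30a6c92, 581d16b, 86f0681, b7e9cc4, fd326f3}.
Reachable from 30a6c92: {30a6c92, 86f0681}.
Only in fd326f3's history (ahead): {581d16b, b7e9cc4, fd326f3} — 3.
Only in 30a6c92's history (behind): {} — 0.

3 ahead, 0 behind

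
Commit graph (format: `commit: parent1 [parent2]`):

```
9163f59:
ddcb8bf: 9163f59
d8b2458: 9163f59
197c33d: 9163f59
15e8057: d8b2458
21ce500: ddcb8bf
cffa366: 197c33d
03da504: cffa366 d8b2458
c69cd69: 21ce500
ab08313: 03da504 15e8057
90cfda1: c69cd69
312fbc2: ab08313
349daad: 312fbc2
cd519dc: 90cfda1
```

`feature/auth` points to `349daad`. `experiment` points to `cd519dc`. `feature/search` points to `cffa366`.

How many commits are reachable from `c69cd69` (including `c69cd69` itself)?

Walking parent pointers from c69cd69: reachable set = {21ce500, 9163f59, c69cd69, ddcb8bf}.
That is 4 commits.

4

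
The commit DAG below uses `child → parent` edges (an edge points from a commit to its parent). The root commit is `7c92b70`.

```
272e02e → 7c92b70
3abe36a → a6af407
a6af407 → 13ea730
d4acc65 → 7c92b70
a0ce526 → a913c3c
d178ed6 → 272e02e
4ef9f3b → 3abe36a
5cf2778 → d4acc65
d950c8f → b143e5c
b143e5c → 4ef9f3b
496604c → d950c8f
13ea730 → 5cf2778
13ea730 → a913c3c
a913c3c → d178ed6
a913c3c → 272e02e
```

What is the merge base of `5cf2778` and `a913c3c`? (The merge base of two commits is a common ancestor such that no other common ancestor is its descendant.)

Ancestors of 5cf2778: {5cf2778, 7c92b70, d4acc65}.
Ancestors of a913c3c: {272e02e, 7c92b70, a913c3c, d178ed6}.
Common ancestors: {7c92b70}.
The only common ancestor is 7c92b70, so it is the merge base.

7c92b70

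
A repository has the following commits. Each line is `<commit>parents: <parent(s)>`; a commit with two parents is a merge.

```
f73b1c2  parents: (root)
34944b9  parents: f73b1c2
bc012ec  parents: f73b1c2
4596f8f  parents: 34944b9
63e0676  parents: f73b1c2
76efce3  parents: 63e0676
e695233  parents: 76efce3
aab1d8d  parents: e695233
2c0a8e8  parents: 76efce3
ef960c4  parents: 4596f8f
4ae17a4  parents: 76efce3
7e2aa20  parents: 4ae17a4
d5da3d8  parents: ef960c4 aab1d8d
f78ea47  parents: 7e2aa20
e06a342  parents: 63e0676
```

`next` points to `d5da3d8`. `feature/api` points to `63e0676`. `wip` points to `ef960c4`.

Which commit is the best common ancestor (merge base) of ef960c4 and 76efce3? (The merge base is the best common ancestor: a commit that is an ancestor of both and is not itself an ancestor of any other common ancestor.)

Ancestors of ef960c4: {34944b9, 4596f8f, ef960c4, f73b1c2}.
Ancestors of 76efce3: {63e0676, 76efce3, f73b1c2}.
Common ancestors: {f73b1c2}.
The only common ancestor is f73b1c2, so it is the merge base.

f73b1c2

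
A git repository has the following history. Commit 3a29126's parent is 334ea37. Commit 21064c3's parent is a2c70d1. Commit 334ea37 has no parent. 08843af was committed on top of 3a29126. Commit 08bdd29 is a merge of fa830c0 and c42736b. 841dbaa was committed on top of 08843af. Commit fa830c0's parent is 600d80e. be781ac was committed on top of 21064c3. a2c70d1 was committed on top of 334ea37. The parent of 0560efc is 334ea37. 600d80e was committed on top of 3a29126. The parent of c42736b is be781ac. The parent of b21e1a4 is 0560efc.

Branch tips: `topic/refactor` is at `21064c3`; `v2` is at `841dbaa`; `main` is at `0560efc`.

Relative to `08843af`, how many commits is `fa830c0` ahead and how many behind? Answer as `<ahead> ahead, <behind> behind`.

2 ahead, 1 behind

Reachable from fa830c0: {334ea37, 3a29126, 600d80e, fa830c0}.
Reachable from 08843af: {08843af, 334ea37, 3a29126}.
Only in fa830c0's history (ahead): {600d80e, fa830c0} — 2.
Only in 08843af's history (behind): {08843af} — 1.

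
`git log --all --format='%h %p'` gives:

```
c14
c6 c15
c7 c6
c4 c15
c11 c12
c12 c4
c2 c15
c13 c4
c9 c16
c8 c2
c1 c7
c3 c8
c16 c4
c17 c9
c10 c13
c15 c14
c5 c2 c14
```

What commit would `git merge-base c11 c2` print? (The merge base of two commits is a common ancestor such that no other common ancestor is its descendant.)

c15

Ancestors of c11: {c11, c12, c14, c15, c4}.
Ancestors of c2: {c14, c15, c2}.
Common ancestors: {c14, c15}.
Among these, c15 is not an ancestor of any other common ancestor — it is the merge base.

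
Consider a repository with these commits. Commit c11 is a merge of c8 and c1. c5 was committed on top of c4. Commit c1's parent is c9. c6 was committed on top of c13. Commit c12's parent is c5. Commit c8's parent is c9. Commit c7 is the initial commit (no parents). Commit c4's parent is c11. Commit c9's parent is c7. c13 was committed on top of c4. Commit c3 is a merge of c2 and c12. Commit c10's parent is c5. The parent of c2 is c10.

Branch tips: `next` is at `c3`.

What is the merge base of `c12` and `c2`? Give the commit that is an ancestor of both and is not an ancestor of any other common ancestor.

Ancestors of c12: {c1, c11, c12, c4, c5, c7, c8, c9}.
Ancestors of c2: {c1, c10, c11, c2, c4, c5, c7, c8, c9}.
Common ancestors: {c1, c11, c4, c5, c7, c8, c9}.
Among these, c5 is not an ancestor of any other common ancestor — it is the merge base.

c5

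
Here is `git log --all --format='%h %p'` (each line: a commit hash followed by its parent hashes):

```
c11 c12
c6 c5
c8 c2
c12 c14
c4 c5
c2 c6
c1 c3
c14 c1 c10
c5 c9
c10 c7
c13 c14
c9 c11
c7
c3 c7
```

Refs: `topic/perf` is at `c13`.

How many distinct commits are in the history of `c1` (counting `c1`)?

3

Walking parent pointers from c1: reachable set = {c1, c3, c7}.
That is 3 commits.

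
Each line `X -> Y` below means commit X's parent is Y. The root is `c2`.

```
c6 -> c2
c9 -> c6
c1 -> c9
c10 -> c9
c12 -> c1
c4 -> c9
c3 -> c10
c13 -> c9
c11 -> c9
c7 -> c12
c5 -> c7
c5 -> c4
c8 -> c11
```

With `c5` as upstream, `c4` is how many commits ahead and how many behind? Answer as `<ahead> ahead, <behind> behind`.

Reachable from c4: {c2, c4, c6, c9}.
Reachable from c5: {c1, c12, c2, c4, c5, c6, c7, c9}.
Only in c4's history (ahead): {} — 0.
Only in c5's history (behind): {c1, c12, c5, c7} — 4.

0 ahead, 4 behind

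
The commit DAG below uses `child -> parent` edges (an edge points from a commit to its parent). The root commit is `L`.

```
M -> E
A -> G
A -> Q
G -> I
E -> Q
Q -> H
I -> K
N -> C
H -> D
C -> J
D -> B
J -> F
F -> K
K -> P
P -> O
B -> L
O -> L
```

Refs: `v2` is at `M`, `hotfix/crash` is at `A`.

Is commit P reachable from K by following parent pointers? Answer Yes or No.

Yes

Ancestors of K (commits reachable by following parents): {K, L, O, P}.
P is in that set, so it is an ancestor of K.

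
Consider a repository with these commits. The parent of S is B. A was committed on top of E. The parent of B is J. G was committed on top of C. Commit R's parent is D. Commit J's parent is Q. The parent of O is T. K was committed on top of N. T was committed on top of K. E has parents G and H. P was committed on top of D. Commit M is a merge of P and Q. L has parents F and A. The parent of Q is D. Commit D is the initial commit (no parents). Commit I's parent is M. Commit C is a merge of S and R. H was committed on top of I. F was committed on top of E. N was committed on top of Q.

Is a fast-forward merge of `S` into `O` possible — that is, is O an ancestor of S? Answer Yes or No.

No

A fast-forward from O to S is possible iff O is an ancestor of S.
Ancestors of S: {B, D, J, Q, S}.
O is not among them, so fast-forward is not possible.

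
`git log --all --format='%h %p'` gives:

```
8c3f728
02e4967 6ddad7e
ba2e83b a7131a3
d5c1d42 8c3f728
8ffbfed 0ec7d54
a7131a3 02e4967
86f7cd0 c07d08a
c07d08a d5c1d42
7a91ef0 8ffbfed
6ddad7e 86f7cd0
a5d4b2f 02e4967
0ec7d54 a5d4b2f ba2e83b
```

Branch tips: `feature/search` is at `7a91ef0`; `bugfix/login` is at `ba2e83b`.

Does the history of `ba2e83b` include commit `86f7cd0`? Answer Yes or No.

Yes

Ancestors of ba2e83b (commits reachable by following parents): {02e4967, 6ddad7e, 86f7cd0, 8c3f728, a7131a3, ba2e83b, c07d08a, d5c1d42}.
86f7cd0 is in that set, so it is an ancestor of ba2e83b.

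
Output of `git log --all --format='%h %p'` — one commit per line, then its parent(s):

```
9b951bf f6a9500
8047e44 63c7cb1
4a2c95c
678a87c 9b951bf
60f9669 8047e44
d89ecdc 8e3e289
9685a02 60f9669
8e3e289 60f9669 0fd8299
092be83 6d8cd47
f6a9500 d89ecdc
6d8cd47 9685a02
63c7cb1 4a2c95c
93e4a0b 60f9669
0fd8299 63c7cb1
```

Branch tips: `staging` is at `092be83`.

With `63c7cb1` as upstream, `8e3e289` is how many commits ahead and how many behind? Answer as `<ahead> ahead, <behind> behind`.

4 ahead, 0 behind

Reachable from 8e3e289: {0fd8299, 4a2c95c, 60f9669, 63c7cb1, 8047e44, 8e3e289}.
Reachable from 63c7cb1: {4a2c95c, 63c7cb1}.
Only in 8e3e289's history (ahead): {0fd8299, 60f9669, 8047e44, 8e3e289} — 4.
Only in 63c7cb1's history (behind): {} — 0.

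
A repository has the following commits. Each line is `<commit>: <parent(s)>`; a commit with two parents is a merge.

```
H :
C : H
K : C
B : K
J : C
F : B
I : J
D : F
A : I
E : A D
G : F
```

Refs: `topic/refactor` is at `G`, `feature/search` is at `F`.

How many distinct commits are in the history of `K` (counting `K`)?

3

Walking parent pointers from K: reachable set = {C, H, K}.
That is 3 commits.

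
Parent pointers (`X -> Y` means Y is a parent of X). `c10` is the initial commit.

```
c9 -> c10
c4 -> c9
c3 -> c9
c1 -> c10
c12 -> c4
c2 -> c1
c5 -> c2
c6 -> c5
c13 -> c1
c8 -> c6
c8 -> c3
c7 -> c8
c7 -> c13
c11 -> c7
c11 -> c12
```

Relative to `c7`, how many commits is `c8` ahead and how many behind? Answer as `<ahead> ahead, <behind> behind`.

Reachable from c8: {c1, c10, c2, c3, c5, c6, c8, c9}.
Reachable from c7: {c1, c10, c13, c2, c3, c5, c6, c7, c8, c9}.
Only in c8's history (ahead): {} — 0.
Only in c7's history (behind): {c13, c7} — 2.

0 ahead, 2 behind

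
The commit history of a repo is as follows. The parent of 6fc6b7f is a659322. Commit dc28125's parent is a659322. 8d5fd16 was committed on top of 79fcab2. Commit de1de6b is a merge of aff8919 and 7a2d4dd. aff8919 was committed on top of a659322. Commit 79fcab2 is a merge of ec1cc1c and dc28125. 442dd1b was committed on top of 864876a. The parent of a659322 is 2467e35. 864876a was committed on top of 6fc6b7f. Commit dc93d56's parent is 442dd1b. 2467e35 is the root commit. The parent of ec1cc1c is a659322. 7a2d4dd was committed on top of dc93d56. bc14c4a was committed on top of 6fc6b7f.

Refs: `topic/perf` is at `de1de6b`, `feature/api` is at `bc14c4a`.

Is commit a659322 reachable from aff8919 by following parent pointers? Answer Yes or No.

Ancestors of aff8919 (commits reachable by following parents): {2467e35, a659322, aff8919}.
a659322 is in that set, so it is an ancestor of aff8919.

Yes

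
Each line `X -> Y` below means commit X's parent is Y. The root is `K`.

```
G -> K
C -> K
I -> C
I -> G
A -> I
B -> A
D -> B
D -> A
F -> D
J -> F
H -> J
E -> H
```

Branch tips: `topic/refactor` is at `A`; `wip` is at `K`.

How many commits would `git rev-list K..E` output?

Reachable from E: {A, B, C, D, E, F, G, H, I, J, K}.
Reachable from K: {K}.
In E's history but not K's: {A, B, C, D, E, F, G, H, I, J} — 10 commits.

10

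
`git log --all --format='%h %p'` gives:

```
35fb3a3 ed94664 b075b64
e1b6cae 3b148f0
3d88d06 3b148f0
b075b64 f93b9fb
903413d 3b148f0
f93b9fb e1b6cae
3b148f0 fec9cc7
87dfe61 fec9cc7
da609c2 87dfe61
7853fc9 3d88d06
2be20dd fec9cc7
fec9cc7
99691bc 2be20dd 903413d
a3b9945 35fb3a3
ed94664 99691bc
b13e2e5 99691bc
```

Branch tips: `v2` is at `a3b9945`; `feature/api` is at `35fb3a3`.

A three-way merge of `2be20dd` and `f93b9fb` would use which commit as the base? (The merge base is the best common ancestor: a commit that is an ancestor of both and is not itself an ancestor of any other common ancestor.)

fec9cc7

Ancestors of 2be20dd: {2be20dd, fec9cc7}.
Ancestors of f93b9fb: {3b148f0, e1b6cae, f93b9fb, fec9cc7}.
Common ancestors: {fec9cc7}.
The only common ancestor is fec9cc7, so it is the merge base.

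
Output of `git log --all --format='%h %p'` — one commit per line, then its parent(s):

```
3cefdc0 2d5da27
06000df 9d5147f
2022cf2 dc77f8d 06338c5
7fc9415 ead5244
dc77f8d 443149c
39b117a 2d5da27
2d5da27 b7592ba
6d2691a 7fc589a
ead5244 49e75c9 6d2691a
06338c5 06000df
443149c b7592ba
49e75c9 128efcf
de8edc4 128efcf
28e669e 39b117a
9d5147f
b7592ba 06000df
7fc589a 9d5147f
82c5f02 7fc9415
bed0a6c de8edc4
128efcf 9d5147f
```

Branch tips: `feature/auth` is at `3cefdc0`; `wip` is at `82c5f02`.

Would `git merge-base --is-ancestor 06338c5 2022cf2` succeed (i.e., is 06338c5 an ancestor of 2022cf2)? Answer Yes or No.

Yes

Ancestors of 2022cf2 (commits reachable by following parents): {06000df, 06338c5, 2022cf2, 443149c, 9d5147f, b7592ba, dc77f8d}.
06338c5 is in that set, so it is an ancestor of 2022cf2.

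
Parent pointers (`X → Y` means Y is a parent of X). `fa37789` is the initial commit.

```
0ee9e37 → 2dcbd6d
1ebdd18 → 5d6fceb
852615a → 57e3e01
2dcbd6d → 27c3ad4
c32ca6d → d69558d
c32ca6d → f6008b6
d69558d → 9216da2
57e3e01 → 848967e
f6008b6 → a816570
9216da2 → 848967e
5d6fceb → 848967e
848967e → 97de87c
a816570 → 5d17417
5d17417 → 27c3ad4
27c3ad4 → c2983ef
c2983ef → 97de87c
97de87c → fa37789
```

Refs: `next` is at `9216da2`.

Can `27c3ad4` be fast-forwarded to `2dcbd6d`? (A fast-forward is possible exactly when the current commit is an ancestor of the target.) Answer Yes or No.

Yes

A fast-forward from 27c3ad4 to 2dcbd6d is possible iff 27c3ad4 is an ancestor of 2dcbd6d.
Ancestors of 2dcbd6d: {27c3ad4, 2dcbd6d, 97de87c, c2983ef, fa37789}.
27c3ad4 is among them, so fast-forward is possible.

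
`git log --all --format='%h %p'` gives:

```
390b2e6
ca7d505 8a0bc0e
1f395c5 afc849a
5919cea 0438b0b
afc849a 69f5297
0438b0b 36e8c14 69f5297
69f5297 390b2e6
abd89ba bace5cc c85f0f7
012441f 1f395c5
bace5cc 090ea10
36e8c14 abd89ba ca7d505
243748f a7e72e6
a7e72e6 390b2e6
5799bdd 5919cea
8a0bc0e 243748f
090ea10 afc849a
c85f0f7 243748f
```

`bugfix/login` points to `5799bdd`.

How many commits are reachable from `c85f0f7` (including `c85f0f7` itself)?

Walking parent pointers from c85f0f7: reachable set = {243748f, 390b2e6, a7e72e6, c85f0f7}.
That is 4 commits.

4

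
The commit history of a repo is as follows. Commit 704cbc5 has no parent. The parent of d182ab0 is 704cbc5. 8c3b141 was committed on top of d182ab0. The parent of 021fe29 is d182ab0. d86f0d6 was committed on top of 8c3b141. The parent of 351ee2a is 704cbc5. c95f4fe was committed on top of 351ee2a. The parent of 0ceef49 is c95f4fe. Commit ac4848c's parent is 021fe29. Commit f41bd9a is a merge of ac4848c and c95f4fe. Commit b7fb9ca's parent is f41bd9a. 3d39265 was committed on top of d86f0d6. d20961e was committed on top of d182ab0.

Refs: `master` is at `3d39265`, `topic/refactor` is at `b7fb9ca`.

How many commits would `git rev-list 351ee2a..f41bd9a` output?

5

Reachable from f41bd9a: {021fe29, 351ee2a, 704cbc5, ac4848c, c95f4fe, d182ab0, f41bd9a}.
Reachable from 351ee2a: {351ee2a, 704cbc5}.
In f41bd9a's history but not 351ee2a's: {021fe29, ac4848c, c95f4fe, d182ab0, f41bd9a} — 5 commits.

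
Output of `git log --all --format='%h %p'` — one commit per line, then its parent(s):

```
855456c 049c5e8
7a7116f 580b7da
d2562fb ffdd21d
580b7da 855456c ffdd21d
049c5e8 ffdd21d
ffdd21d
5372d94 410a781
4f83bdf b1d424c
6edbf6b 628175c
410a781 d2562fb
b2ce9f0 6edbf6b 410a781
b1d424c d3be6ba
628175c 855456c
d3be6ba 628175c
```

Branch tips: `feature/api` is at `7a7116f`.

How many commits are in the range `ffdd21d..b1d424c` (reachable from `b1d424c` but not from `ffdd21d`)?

5

Reachable from b1d424c: {049c5e8, 628175c, 855456c, b1d424c, d3be6ba, ffdd21d}.
Reachable from ffdd21d: {ffdd21d}.
In b1d424c's history but not ffdd21d's: {049c5e8, 628175c, 855456c, b1d424c, d3be6ba} — 5 commits.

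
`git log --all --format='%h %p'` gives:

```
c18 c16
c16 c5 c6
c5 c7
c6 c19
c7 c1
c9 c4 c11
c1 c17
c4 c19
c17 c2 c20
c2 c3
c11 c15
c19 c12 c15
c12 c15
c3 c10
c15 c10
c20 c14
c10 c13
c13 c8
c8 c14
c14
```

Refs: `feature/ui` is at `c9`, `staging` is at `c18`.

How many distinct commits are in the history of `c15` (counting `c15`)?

Walking parent pointers from c15: reachable set = {c10, c13, c14, c15, c8}.
That is 5 commits.

5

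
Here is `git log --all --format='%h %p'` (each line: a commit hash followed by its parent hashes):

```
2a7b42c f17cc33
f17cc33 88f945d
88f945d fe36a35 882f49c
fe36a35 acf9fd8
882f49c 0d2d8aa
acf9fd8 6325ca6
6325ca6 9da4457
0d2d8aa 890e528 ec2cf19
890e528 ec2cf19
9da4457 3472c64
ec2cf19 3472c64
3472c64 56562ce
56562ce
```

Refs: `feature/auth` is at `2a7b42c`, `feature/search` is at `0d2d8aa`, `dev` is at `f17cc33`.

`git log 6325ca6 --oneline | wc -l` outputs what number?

4

Walking parent pointers from 6325ca6: reachable set = {3472c64, 56562ce, 6325ca6, 9da4457}.
That is 4 commits.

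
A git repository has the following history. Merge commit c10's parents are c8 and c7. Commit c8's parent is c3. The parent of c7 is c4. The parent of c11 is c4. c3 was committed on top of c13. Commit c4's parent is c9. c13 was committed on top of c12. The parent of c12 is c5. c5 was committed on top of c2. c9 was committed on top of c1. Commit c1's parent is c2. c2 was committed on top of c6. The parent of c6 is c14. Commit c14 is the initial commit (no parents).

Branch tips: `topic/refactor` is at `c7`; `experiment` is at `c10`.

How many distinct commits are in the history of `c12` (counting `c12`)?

5

Walking parent pointers from c12: reachable set = {c12, c14, c2, c5, c6}.
That is 5 commits.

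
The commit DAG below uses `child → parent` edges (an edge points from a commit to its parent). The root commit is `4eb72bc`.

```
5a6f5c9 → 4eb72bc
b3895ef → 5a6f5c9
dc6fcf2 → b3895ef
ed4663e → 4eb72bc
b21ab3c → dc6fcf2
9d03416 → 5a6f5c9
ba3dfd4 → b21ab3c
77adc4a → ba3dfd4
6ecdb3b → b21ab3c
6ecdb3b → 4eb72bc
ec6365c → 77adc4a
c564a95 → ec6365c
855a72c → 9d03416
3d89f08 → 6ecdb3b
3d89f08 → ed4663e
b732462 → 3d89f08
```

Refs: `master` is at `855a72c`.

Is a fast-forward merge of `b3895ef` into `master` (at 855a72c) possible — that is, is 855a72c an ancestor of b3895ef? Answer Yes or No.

A fast-forward from 855a72c to b3895ef is possible iff 855a72c is an ancestor of b3895ef.
Ancestors of b3895ef: {4eb72bc, 5a6f5c9, b3895ef}.
855a72c is not among them, so fast-forward is not possible.

No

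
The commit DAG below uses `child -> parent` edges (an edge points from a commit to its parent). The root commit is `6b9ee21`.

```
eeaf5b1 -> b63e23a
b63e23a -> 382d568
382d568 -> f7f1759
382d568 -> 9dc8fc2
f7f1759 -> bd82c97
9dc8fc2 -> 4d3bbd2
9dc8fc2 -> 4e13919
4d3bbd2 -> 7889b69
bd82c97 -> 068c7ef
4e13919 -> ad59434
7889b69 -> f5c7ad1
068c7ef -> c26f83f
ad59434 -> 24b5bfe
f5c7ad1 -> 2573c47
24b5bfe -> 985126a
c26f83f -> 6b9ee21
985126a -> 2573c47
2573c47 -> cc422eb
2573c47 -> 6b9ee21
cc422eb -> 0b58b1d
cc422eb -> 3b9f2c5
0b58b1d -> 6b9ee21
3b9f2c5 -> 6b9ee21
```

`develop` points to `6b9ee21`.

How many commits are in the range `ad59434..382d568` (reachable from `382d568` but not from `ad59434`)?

Reachable from 382d568: {068c7ef, 0b58b1d, 24b5bfe, 2573c47, 382d568, 3b9f2c5, 4d3bbd2, 4e13919, 6b9ee21, 7889b69, 985126a, 9dc8fc2, ad59434, bd82c97, c26f83f, cc422eb, f5c7ad1, f7f1759}.
Reachable from ad59434: {0b58b1d, 24b5bfe, 2573c47, 3b9f2c5, 6b9ee21, 985126a, ad59434, cc422eb}.
In 382d568's history but not ad59434's: {068c7ef, 382d568, 4d3bbd2, 4e13919, 7889b69, 9dc8fc2, bd82c97, c26f83f, f5c7ad1, f7f1759} — 10 commits.

10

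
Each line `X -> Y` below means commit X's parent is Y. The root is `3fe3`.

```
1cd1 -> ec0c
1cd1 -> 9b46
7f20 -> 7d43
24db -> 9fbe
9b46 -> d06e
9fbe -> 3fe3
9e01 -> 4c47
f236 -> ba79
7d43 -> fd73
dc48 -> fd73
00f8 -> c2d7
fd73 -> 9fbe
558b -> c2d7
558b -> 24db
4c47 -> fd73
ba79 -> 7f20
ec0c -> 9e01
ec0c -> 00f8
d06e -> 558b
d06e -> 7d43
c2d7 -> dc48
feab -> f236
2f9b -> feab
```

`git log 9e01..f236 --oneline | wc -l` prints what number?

Reachable from f236: {3fe3, 7d43, 7f20, 9fbe, ba79, f236, fd73}.
Reachable from 9e01: {3fe3, 4c47, 9e01, 9fbe, fd73}.
In f236's history but not 9e01's: {7d43, 7f20, ba79, f236} — 4 commits.

4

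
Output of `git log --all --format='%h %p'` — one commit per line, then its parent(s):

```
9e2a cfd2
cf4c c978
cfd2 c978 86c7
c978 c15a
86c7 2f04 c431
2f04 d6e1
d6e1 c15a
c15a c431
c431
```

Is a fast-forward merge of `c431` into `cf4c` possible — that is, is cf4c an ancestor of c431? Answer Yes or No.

A fast-forward from cf4c to c431 is possible iff cf4c is an ancestor of c431.
Ancestors of c431: {c431}.
cf4c is not among them, so fast-forward is not possible.

No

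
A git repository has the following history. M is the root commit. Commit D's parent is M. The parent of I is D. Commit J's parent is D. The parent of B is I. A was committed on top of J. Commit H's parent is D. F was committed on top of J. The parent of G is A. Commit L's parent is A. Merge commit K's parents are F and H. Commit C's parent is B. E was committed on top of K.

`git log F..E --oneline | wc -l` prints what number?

3

Reachable from E: {D, E, F, H, J, K, M}.
Reachable from F: {D, F, J, M}.
In E's history but not F's: {E, H, K} — 3 commits.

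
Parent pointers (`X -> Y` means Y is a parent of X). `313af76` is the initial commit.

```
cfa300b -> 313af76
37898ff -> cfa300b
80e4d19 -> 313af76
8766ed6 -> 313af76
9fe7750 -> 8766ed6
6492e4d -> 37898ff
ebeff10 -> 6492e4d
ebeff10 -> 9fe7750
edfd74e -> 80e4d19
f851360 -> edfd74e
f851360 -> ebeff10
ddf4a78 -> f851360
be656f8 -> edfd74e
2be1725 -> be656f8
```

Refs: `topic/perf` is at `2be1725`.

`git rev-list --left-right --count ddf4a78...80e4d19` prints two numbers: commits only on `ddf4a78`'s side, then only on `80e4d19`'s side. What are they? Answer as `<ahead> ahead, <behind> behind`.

9 ahead, 0 behind

Reachable from ddf4a78: {313af76, 37898ff, 6492e4d, 80e4d19, 8766ed6, 9fe7750, cfa300b, ddf4a78, ebeff10, edfd74e, f851360}.
Reachable from 80e4d19: {313af76, 80e4d19}.
Only in ddf4a78's history (ahead): {37898ff, 6492e4d, 8766ed6, 9fe7750, cfa300b, ddf4a78, ebeff10, edfd74e, f851360} — 9.
Only in 80e4d19's history (behind): {} — 0.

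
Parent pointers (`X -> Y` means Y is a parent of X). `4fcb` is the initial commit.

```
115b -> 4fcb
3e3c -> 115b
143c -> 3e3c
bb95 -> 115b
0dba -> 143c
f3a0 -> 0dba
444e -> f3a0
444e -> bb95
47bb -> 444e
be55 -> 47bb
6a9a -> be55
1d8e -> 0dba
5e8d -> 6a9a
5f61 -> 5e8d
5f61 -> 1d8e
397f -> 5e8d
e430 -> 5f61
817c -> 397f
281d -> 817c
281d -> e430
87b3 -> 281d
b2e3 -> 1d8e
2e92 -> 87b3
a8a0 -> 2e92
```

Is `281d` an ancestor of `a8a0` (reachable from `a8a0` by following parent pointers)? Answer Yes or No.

Ancestors of a8a0 (commits reachable by following parents): {0dba, 115b, 143c, 1d8e, 281d, 2e92, 397f, 3e3c, 444e, 47bb, 4fcb, 5e8d, 5f61, 6a9a, 817c, 87b3, a8a0, bb95, be55, e430, f3a0}.
281d is in that set, so it is an ancestor of a8a0.

Yes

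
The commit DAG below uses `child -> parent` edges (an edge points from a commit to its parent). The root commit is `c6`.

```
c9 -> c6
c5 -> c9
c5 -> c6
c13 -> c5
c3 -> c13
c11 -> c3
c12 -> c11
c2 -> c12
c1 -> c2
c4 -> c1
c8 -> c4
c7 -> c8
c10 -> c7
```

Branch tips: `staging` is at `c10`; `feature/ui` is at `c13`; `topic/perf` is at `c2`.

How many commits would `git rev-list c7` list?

12

Walking parent pointers from c7: reachable set = {c1, c11, c12, c13, c2, c3, c4, c5, c6, c7, c8, c9}.
That is 12 commits.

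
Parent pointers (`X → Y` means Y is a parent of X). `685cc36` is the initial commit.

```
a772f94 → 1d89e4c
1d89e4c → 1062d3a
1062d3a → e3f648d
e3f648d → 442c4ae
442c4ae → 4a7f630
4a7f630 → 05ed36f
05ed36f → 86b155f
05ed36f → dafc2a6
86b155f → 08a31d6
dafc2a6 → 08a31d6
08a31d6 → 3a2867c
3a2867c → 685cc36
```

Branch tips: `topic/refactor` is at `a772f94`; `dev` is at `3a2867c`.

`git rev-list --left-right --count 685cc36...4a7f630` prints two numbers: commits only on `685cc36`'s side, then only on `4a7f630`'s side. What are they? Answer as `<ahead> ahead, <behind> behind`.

0 ahead, 6 behind

Reachable from 685cc36: {685cc36}.
Reachable from 4a7f630: {05ed36f, 08a31d6, 3a2867c, 4a7f630, 685cc36, 86b155f, dafc2a6}.
Only in 685cc36's history (ahead): {} — 0.
Only in 4a7f630's history (behind): {05ed36f, 08a31d6, 3a2867c, 4a7f630, 86b155f, dafc2a6} — 6.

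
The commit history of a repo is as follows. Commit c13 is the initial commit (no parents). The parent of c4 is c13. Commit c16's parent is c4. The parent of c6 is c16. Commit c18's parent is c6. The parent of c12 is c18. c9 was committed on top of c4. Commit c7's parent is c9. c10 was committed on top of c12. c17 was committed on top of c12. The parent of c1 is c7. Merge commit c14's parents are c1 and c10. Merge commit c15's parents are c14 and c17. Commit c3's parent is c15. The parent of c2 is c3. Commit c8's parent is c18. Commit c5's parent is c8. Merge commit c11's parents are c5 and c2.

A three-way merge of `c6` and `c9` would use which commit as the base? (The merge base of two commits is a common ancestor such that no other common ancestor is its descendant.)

Ancestors of c6: {c13, c16, c4, c6}.
Ancestors of c9: {c13, c4, c9}.
Common ancestors: {c13, c4}.
Among these, c4 is not an ancestor of any other common ancestor — it is the merge base.

c4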